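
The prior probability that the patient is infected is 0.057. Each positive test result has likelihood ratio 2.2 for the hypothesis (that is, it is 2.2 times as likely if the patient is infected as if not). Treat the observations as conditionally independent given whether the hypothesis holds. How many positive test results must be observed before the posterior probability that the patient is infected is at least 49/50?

9

Prior odds = 0.057/0.943 = 57/943.
Likelihood ratio per positive test result = 2.2.
Target odds: 0.98 ÷ 0.02 = 49.
Require 2.2ⁿ ≥ 49 ÷ (57/943) = 46207/57.
2.2⁸ = 214358881/390625 falls short of 46207/57 but 2.2⁹ ≈1207.27 reaches it, so n = 9.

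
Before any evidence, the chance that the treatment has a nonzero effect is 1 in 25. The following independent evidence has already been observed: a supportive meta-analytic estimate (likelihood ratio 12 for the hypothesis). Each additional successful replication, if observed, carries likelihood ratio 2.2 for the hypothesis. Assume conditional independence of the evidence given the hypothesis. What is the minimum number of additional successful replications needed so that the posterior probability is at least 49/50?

6

Prior odds = 0.04/0.96 = 1/24.
Bayes factor of the evidence already in hand = 12.
Odds after that evidence = (1/24) × 12 = 0.5.
Target odds = 0.98/0.02 = 49.
Need 2.2ⁿ ≥ 49 ÷ 0.5 = 98.
2.2⁵ = 51.53632 falls short of 98 but 2.2⁶ = 1771561/15625 reaches it, so n = 6.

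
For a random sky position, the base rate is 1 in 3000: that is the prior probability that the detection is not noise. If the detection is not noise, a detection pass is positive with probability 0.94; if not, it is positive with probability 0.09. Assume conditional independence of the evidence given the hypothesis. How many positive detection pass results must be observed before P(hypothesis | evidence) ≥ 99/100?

Prior odds: (1/3000) ÷ (2999/3000) = 1/2999.
Likelihood ratio of a positive = 0.94/0.09 = 94/9.
Target posterior odds = 0.99/0.01 = 99.
Need (1/2999) × (94/9)ⁿ ≥ 99, i.e. (94/9)ⁿ ≥ 296901.
(94/9)⁵ ≈124287 falls short of 296901 but (94/9)⁶ ≈1.29811e+06 reaches it, so n = 6.

6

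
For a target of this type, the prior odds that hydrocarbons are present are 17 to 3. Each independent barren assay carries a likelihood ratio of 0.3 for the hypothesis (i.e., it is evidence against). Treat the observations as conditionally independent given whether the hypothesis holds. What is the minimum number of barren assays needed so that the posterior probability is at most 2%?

Prior odds = 17/3.
Likelihood ratio per barren assay = 0.3.
Target odds: 0.02 ÷ 0.98 = 1/49.
Need (17/3) × 0.3ⁿ ≤ 1/49, i.e. 0.3ⁿ ≤ 3/833.
0.3⁴ = 0.0081 is still above 3/833 but 0.3⁵ = 243/100000 is at or below it, so n = 5.

5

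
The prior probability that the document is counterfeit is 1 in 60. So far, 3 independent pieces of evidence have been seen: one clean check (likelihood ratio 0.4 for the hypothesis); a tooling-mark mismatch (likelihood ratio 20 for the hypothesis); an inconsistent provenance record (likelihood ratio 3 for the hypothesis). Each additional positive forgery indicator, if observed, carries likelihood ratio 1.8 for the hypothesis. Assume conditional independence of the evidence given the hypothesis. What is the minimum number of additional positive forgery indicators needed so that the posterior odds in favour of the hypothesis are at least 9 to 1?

Prior odds = (1/60)/(59/60) = 1/59.
Combined Bayes factor of the evidence already in hand = 0.4 × 20 × 3 = 24.
Odds after that evidence = (1/59) × 24 = 24/59.
Target odds = 9.
Need 1.8ⁿ ≥ 9 ÷ (24/59) = 22.125.
1.8⁵ = 18.89568 falls short of 22.125 but 1.8⁶ = 531441/15625 reaches it, so n = 6.

6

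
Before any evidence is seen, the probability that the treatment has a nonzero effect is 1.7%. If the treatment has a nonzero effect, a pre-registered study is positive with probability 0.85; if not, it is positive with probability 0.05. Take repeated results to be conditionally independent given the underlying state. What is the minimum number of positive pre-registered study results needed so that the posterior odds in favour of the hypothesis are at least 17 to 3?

3

Prior odds: 0.017 ÷ 0.983 = 17/983.
Likelihood ratio of a positive = 0.85/0.05 = 17.
Target odds = 17/3.
Require 17ⁿ ≥ 17/3 ÷ (17/983) = 983/3.
17² = 289 falls short of 983/3 but 17³ = 4913 reaches it, so n = 3.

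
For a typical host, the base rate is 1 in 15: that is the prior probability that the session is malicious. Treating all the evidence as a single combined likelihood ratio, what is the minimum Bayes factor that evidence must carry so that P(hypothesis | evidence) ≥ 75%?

Prior odds = (1/15)/(14/15) = 1/14.
Target odds = 0.75/0.25 = 3.
Required Bayes factor = 3 ÷ (1/14) = 42.

42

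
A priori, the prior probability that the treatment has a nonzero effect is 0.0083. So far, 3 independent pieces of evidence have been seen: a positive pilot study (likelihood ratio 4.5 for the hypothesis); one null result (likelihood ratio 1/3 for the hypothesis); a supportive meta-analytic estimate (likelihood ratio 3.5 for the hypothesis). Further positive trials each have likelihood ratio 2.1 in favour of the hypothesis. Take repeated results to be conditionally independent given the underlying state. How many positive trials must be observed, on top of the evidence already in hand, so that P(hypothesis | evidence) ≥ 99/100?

11

Prior odds = 0.0083/0.9917 = 83/9917.
Combined Bayes factor of the evidence already in hand = 4.5 × (1/3) × 3.5 = 5.25.
Odds after that evidence = (83/9917) × 5.25 = 1743/39668.
Target odds = 0.99/0.01 = 99.
Need 2.1ⁿ ≥ 99 ÷ (1743/39668) = 1309044/581.
2.1¹⁰ ≈1667.99 falls short of 1309044/581 but 2.1¹¹ ≈3502.78 reaches it, so n = 11.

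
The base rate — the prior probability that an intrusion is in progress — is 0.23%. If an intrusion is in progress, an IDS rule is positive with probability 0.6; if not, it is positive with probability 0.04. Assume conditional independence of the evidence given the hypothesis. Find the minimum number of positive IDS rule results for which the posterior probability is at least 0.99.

Prior odds = 0.0023/0.9977 = 23/9977.
Likelihood ratio of a positive = 0.6/0.04 = 15.
Target odds: 0.99 ÷ 0.01 = 99.
Need (23/9977) × 15ⁿ ≥ 99, i.e. 15ⁿ ≥ 987723/23.
15³ = 3375 falls short of 987723/23 but 15⁴ = 50625 reaches it, so n = 4.

4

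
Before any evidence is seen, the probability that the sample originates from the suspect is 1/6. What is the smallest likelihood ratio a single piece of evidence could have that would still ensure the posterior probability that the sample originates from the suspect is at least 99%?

Prior odds = (1/6)/(5/6) = 0.2.
Target odds = 0.99/0.01 = 99.
Required Bayes factor = 99 ÷ 0.2 = 495.

495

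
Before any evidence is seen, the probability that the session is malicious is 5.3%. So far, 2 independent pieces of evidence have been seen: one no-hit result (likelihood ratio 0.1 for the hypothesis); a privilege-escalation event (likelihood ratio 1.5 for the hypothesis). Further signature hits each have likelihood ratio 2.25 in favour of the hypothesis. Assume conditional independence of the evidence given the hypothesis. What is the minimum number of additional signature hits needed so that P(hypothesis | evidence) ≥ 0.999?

15

Prior odds = 0.053/0.947 = 53/947.
Combined Bayes factor of the evidence already in hand = 0.1 × 1.5 = 0.15.
Odds after that evidence = (53/947) × 0.15 = 159/18940.
Target odds = 0.999/0.001 = 999.
Need 2.25ⁿ ≥ 999 ÷ (159/18940) = 6307020/53.
2.25¹⁴ ≈85222.7 falls short of 6307020/53 but 2.25¹⁵ ≈191751 reaches it, so n = 15.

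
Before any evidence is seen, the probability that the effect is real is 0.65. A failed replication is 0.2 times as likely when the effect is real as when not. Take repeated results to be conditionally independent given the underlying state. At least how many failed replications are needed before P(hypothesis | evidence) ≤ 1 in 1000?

Prior odds: 0.65 ÷ 0.35 = 13/7.
Likelihood ratio per failed replication = 0.2.
Target posterior odds = 0.001/0.999 = 1/999.
Need (13/7) × 0.2ⁿ ≤ 1/999, i.e. 0.2ⁿ ≤ 7/12987.
0.2⁴ = 0.0016 is still above 7/12987 but 0.2⁵ = 0.00032 is at or below it, so n = 5.

5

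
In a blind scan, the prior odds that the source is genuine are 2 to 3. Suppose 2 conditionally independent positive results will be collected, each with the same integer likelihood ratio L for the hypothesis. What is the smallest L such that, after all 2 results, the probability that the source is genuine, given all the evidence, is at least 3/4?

3

Prior odds = 2/3.
Target odds = 0.75/0.25 = 3.
Need L² ≥ 3 ÷ (2/3) = 4.5.
2² = 4 < 4.5 ≤ 9 = 3², so L = 3.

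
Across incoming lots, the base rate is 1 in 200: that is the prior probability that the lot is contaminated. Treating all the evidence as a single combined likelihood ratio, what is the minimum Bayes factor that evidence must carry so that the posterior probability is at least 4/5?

Prior odds = 0.005/0.995 = 1/199.
Target odds = 0.8/0.2 = 4.
Required Bayes factor = 4 ÷ (1/199) = 796.

796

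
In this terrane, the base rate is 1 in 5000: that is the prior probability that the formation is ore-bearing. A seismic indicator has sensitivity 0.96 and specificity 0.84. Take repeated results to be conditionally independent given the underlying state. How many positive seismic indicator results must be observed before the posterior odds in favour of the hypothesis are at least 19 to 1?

7

Prior odds: 0.0002 ÷ 0.9998 = 1/4999.
False-positive rate = 1 − 0.84 = 0.16; likelihood ratio of a positive = 0.96/0.16 = 6.
Target odds = 19.
Require 6ⁿ ≥ 19 ÷ (1/4999) = 94981.
6⁶ = 46656 falls short of 94981 but 6⁷ = 279936 reaches it, so n = 7.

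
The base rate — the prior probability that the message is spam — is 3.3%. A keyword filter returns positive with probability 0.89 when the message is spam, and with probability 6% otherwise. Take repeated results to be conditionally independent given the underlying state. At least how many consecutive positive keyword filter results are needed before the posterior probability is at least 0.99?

Prior odds = 0.033/0.967 = 33/967.
Likelihood ratio of a positive result = 0.89/0.06 = 89/6.
Target odds: 0.99 ÷ 0.01 = 99.
Need (33/967) × (89/6)ⁿ ≥ 99, i.e. (89/6)ⁿ ≥ 2901.
(89/6)² = 7921/36 falls short of 2901 but (89/6)³ = 704969/216 reaches it, so n = 3.

3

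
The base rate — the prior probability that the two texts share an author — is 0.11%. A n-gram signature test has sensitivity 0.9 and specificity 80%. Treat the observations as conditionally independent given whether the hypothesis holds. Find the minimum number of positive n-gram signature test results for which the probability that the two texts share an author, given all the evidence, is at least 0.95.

7

Prior odds: 0.0011 ÷ 0.9989 = 11/9989.
False-positive rate = 1 − 0.8 = 0.2; likelihood ratio of a positive = 0.9/0.2 = 4.5.
Target posterior odds = 0.95/0.05 = 19.
Need (11/9989) × 4.5ⁿ ≥ 19, i.e. 4.5ⁿ ≥ 189791/11.
4.5⁶ = 8303.765625 falls short of 189791/11 but 4.5⁷ = 4782969/128 reaches it, so n = 7.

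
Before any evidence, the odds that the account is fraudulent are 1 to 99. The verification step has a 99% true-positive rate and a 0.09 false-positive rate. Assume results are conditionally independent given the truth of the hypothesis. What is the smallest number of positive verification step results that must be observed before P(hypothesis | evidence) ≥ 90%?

Prior odds = 1/99.
Likelihood ratio of a positive result = 0.99/0.09 = 11.
Target odds: 0.9 ÷ 0.1 = 9.
Need (1/99) × 11ⁿ ≥ 9, i.e. 11ⁿ ≥ 891.
11² = 121 falls short of 891 but 11³ = 1331 reaches it, so n = 3.

3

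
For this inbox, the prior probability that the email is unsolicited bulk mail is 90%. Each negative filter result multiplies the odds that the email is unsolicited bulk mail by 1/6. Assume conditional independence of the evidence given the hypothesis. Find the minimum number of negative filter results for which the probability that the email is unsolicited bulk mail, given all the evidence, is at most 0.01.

Prior odds: 0.9 ÷ 0.1 = 9.
Likelihood ratio per negative filter result = 1/6.
Target odds: 0.01 ÷ 0.99 = 1/99.
Require (1/6)ⁿ ≤ 1/99 ÷ 9 = 1/891.
(1/6)³ = 1/216 is still above 1/891 but (1/6)⁴ = 1/1296 is at or below it, so n = 4.

4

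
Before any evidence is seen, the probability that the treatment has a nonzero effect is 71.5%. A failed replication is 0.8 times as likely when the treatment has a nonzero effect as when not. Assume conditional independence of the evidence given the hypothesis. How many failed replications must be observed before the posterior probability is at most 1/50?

22

Prior odds: 0.715 ÷ 0.285 = 143/57.
Likelihood ratio per failed replication = 0.8.
Target posterior odds = 0.02/0.98 = 1/49.
Require 0.8ⁿ ≤ 1/49 ÷ (143/57) = 57/7007.
0.8²¹ ≈0.00922337 is still above 57/7007 but 0.8²² ≈0.0073787 is at or below it, so n = 22.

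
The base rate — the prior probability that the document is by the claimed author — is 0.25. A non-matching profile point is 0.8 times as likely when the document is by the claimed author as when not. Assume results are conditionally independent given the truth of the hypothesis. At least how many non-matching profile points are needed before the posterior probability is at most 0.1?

5

Prior odds: 0.25 ÷ 0.75 = 1/3.
Likelihood ratio per non-matching profile point = 0.8.
Target odds: 0.1 ÷ 0.9 = 1/9.
Require 0.8ⁿ ≤ 1/9 ÷ (1/3) = 1/3.
0.8⁴ = 0.4096 is still above 1/3 but 0.8⁵ = 0.32768 is at or below it, so n = 5.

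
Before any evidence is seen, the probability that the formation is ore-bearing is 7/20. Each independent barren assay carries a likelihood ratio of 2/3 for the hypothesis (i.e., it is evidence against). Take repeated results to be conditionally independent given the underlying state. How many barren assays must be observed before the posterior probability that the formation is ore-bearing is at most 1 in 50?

9

Prior odds: 0.35 ÷ 0.65 = 7/13.
Likelihood ratio per barren assay = 2/3.
Target posterior odds = 0.02/0.98 = 1/49.
Require (2/3)ⁿ ≤ 1/49 ÷ (7/13) = 13/343.
(2/3)⁸ = 256/6561 is still above 13/343 but (2/3)⁹ = 512/19683 is at or below it, so n = 9.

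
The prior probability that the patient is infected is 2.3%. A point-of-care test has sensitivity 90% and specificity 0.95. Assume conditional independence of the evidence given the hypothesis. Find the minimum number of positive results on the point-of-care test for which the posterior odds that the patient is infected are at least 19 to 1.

Prior odds = 0.023/0.977 = 23/977.
False-positive rate = 1 − 0.95 = 0.05; likelihood ratio of a positive = 0.9/0.05 = 18.
Target odds = 19.
Require 18ⁿ ≥ 19 ÷ (23/977) = 18563/23.
18² = 324 falls short of 18563/23 but 18³ = 5832 reaches it, so n = 3.

3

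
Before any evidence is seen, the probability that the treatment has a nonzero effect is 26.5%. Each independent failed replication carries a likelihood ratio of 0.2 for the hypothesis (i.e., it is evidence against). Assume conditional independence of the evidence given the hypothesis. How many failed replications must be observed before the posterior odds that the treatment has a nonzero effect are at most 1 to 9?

Prior odds: 0.265 ÷ 0.735 = 53/147.
Likelihood ratio per failed replication = 0.2.
Target odds = 1/9.
Require 0.2ⁿ ≤ 1/9 ÷ (53/147) = 49/159.
0.2¹ = 0.2, which is already at or below the required 49/159; so n = 1.

1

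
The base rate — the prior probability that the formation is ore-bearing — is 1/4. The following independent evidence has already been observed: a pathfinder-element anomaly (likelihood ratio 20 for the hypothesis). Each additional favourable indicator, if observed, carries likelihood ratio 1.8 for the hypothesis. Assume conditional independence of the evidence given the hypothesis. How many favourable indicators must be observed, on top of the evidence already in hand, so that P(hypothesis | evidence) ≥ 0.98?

Prior odds = 0.25/0.75 = 1/3.
Bayes factor of the evidence already in hand = 20.
Odds after that evidence = (1/3) × 20 = 20/3.
Target odds = 0.98/0.02 = 49.
Need 1.8ⁿ ≥ 49 ÷ (20/3) = 7.35.
1.8³ = 5.832 falls short of 7.35 but 1.8⁴ = 10.4976 reaches it, so n = 4.

4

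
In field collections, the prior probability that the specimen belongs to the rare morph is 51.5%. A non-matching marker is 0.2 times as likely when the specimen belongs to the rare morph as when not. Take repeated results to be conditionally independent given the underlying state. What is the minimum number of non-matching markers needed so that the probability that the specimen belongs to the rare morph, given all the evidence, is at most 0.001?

Prior odds: 0.515 ÷ 0.485 = 103/97.
Likelihood ratio per non-matching marker = 0.2.
Target posterior odds = 0.001/0.999 = 1/999.
Require 0.2ⁿ ≤ 1/999 ÷ (103/97) = 97/102897.
0.2⁴ = 0.0016 is still above 97/102897 but 0.2⁵ = 0.00032 is at or below it, so n = 5.

5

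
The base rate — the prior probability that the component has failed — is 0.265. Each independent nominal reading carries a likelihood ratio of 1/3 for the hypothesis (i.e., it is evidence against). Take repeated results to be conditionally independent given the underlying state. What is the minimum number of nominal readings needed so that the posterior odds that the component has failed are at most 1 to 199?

Prior odds = 0.265/0.735 = 53/147.
Likelihood ratio per nominal reading = 1/3.
Target odds = 1/199.
Need (53/147) × (1/3)ⁿ ≤ 1/199, i.e. (1/3)ⁿ ≤ 147/10547.
(1/3)³ = 1/27 is still above 147/10547 but (1/3)⁴ = 1/81 is at or below it, so n = 4.

4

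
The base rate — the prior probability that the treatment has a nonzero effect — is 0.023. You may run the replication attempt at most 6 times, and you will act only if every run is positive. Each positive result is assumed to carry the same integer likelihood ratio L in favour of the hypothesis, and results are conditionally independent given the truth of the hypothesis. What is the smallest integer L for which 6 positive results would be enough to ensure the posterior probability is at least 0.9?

3

Prior odds = 0.023/0.977 = 23/977.
Target odds = 0.9/0.1 = 9.
Need L⁶ ≥ 9 ÷ (23/977) = 8793/23.
2⁶ = 64 < 8793/23 ≤ 729 = 3⁶, so L = 3.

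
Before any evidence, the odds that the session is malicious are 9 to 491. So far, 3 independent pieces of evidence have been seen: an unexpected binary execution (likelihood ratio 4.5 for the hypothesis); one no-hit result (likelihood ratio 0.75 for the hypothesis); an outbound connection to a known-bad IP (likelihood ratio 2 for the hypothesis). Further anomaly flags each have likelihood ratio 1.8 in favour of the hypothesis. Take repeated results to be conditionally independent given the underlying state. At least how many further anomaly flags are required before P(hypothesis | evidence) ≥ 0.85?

Prior odds = 9/491.
Combined Bayes factor of the evidence already in hand = 4.5 × 0.75 × 2 = 6.75.
Odds after that evidence = (9/491) × 6.75 = 243/1964.
Target odds = 0.85/0.15 = 17/3.
Need 1.8ⁿ ≥ 17/3 ÷ (243/1964) = 33388/729.
1.8⁶ = 531441/15625 falls short of 33388/729 but 1.8⁷ = 4782969/78125 reaches it, so n = 7.

7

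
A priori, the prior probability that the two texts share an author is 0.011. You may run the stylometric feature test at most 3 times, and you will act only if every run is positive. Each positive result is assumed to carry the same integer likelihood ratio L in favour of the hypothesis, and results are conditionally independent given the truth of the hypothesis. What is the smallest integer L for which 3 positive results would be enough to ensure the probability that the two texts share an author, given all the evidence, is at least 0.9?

Prior odds = 0.011/0.989 = 11/989.
Target odds = 0.9/0.1 = 9.
Need L³ ≥ 9 ÷ (11/989) = 8901/11.
9³ = 729 < 8901/11 ≤ 1000 = 10³, so L = 10.

10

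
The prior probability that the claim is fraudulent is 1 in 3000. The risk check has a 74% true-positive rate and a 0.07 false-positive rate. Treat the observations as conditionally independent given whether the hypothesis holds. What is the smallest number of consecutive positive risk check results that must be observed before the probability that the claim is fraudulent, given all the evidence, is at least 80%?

4

Prior odds: (1/3000) ÷ (2999/3000) = 1/2999.
Likelihood ratio of a positive result = 0.74/0.07 = 74/7.
Target posterior odds = 0.8/0.2 = 4.
Require (74/7)ⁿ ≥ 4 ÷ (1/2999) = 11996.
(74/7)³ = 405224/343 falls short of 11996 but (74/7)⁴ = 29986576/2401 reaches it, so n = 4.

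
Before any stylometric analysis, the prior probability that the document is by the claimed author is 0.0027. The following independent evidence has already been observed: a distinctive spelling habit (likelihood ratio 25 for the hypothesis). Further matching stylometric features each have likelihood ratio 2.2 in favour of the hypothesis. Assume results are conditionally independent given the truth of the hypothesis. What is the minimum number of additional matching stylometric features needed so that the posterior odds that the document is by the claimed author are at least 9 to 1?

7

Prior odds = 0.0027/0.9973 = 27/9973.
Bayes factor of the evidence already in hand = 25.
Odds after that evidence = (27/9973) × 25 = 675/9973.
Target odds = 9.
Need 2.2ⁿ ≥ 9 ÷ (675/9973) = 9973/75.
2.2⁶ = 1771561/15625 falls short of 9973/75 but 2.2⁷ = 19487171/78125 reaches it, so n = 7.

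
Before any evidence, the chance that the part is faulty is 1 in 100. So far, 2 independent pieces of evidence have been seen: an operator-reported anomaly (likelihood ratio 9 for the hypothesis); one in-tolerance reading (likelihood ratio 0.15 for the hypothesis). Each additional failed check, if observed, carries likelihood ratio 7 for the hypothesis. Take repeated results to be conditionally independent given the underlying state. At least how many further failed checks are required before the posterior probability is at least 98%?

5

Prior odds = 0.01/0.99 = 1/99.
Combined Bayes factor of the evidence already in hand = 9 × 0.15 = 1.35.
Odds after that evidence = (1/99) × 1.35 = 3/220.
Target odds = 0.98/0.02 = 49.
Need 7ⁿ ≥ 49 ÷ (3/220) = 10780/3.
7⁴ = 2401 falls short of 10780/3 but 7⁵ = 16807 reaches it, so n = 5.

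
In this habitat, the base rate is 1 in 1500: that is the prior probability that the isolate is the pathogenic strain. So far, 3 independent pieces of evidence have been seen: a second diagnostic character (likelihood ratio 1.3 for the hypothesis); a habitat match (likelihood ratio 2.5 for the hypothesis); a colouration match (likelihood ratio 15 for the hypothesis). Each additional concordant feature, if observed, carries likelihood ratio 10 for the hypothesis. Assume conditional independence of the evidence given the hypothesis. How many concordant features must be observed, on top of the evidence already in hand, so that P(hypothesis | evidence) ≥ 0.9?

Prior odds = (1/1500)/(1499/1500) = 1/1499.
Combined Bayes factor of the evidence already in hand = 1.3 × 2.5 × 15 = 48.75.
Odds after that evidence = (1/1499) × 48.75 = 195/5996.
Target odds = 0.9/0.1 = 9.
Need 10ⁿ ≥ 9 ÷ (195/5996) = 17988/65.
10² = 100 falls short of 17988/65 but 10³ = 1000 reaches it, so n = 3.

3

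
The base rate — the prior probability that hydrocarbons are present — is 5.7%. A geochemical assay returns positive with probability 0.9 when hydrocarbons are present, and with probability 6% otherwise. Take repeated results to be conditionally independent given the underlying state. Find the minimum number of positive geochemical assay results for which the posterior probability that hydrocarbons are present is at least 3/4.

2

Prior odds = 0.057/0.943 = 57/943.
Likelihood ratio of a positive result = 0.9/0.06 = 15.
Target posterior odds = 0.75/0.25 = 3.
Need (57/943) × 15ⁿ ≥ 3, i.e. 15ⁿ ≥ 943/19.
15¹ = 15 falls short of 943/19 but 15² = 225 reaches it, so n = 2.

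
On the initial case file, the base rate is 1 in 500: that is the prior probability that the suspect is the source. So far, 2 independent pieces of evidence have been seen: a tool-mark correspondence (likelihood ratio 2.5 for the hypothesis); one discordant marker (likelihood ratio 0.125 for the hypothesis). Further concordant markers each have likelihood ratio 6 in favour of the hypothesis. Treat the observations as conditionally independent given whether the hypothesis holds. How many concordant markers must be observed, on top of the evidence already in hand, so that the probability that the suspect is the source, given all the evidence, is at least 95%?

Prior odds = 0.002/0.998 = 1/499.
Combined Bayes factor of the evidence already in hand = 2.5 × 0.125 = 0.3125.
Odds after that evidence = (1/499) × 0.3125 = 5/7984.
Target odds = 0.95/0.05 = 19.
Need 6ⁿ ≥ 19 ÷ (5/7984) = 30339.2.
6⁵ = 7776 falls short of 30339.2 but 6⁶ = 46656 reaches it, so n = 6.

6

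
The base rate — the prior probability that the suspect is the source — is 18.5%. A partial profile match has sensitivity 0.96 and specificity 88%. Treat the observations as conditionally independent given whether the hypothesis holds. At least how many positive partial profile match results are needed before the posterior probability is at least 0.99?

3

Prior odds = 0.185/0.815 = 37/163.
False-positive rate = 1 − 0.88 = 0.12; likelihood ratio of a positive = 0.96/0.12 = 8.
Target odds: 0.99 ÷ 0.01 = 99.
Need (37/163) × 8ⁿ ≥ 99, i.e. 8ⁿ ≥ 16137/37.
8² = 64 falls short of 16137/37 but 8³ = 512 reaches it, so n = 3.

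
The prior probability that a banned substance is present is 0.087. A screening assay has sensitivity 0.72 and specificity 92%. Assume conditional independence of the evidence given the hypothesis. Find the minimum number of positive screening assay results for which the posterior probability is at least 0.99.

Prior odds = 0.087/0.913 = 87/913.
False-positive rate = 1 − 0.92 = 0.08; likelihood ratio of a positive = 0.72/0.08 = 9.
Target posterior odds = 0.99/0.01 = 99.
Need (87/913) × 9ⁿ ≥ 99, i.e. 9ⁿ ≥ 30129/29.
9³ = 729 falls short of 30129/29 but 9⁴ = 6561 reaches it, so n = 4.

4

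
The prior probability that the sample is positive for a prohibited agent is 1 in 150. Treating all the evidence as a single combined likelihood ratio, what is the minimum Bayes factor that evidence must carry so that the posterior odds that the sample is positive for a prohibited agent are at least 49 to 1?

Prior odds = (1/150)/(149/150) = 1/149.
Target odds = 49.
Required Bayes factor = 49 ÷ (1/149) = 7301.

7301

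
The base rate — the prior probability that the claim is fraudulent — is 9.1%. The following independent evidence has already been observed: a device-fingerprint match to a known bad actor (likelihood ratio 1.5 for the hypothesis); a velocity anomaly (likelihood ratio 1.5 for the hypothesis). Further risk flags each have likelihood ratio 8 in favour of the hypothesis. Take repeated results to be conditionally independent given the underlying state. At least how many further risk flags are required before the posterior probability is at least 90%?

Prior odds = 0.091/0.909 = 91/909.
Combined Bayes factor of the evidence already in hand = 1.5 × 1.5 = 2.25.
Odds after that evidence = (91/909) × 2.25 = 91/404.
Target odds = 0.9/0.1 = 9.
Need 8ⁿ ≥ 9 ÷ (91/404) = 3636/91.
8¹ = 8 falls short of 3636/91 but 8² = 64 reaches it, so n = 2.

2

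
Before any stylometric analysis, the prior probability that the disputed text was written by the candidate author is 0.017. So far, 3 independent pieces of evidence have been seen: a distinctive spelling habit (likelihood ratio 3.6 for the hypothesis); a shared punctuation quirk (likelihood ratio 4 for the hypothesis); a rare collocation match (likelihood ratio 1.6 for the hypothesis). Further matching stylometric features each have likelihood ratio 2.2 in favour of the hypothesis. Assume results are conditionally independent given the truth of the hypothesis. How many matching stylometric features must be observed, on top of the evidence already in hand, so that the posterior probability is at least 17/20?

4

Prior odds = 0.017/0.983 = 17/983.
Combined Bayes factor of the evidence already in hand = 3.6 × 4 × 1.6 = 23.04.
Odds after that evidence = (17/983) × 23.04 = 9792/24575.
Target odds = 0.85/0.15 = 17/3.
Need 2.2ⁿ ≥ 17/3 ÷ (9792/24575) = 24575/1728.
2.2³ = 10.648 falls short of 24575/1728 but 2.2⁴ = 23.4256 reaches it, so n = 4.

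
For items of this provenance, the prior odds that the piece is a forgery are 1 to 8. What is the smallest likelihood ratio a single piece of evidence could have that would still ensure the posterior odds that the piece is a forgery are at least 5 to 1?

40

Prior odds = 0.125.
Target odds = 5.
Required Bayes factor = 5 ÷ 0.125 = 40.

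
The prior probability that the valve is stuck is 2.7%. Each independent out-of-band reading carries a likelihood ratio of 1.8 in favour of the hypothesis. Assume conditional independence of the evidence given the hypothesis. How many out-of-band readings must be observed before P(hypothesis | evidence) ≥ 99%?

14

Prior odds: 0.027 ÷ 0.973 = 27/973.
Likelihood ratio per out-of-band reading = 1.8.
Target odds: 0.99 ÷ 0.01 = 99.
Require 1.8ⁿ ≥ 99 ÷ (27/973) = 10703/3.
1.8¹³ ≈2082.3 falls short of 10703/3 but 1.8¹⁴ ≈3748.13 reaches it, so n = 14.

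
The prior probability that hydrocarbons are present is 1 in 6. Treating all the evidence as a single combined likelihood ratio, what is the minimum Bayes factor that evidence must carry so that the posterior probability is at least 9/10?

45

Prior odds = (1/6)/(5/6) = 0.2.
Target odds = 0.9/0.1 = 9.
Required Bayes factor = 9 ÷ 0.2 = 45.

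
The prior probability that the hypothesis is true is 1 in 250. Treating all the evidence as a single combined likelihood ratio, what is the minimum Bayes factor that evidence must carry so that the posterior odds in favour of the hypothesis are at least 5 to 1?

1245

Prior odds = 0.004/0.996 = 1/249.
Target odds = 5.
Required Bayes factor = 5 ÷ (1/249) = 1245.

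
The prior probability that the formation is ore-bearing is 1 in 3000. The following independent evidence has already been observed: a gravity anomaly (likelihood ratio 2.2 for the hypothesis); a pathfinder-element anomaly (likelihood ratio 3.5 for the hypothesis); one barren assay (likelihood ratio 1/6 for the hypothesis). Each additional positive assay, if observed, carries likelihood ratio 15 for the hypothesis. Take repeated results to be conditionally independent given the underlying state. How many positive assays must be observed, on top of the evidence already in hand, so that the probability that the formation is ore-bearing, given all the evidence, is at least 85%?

Prior odds = (1/3000)/(2999/3000) = 1/2999.
Combined Bayes factor of the evidence already in hand = 2.2 × 3.5 × (1/6) = 77/60.
Odds after that evidence = (1/2999) × 77/60 = 77/179940.
Target odds = 0.85/0.15 = 17/3.
Need 15ⁿ ≥ 17/3 ÷ (77/179940) = 1019660/77.
15³ = 3375 falls short of 1019660/77 but 15⁴ = 50625 reaches it, so n = 4.

4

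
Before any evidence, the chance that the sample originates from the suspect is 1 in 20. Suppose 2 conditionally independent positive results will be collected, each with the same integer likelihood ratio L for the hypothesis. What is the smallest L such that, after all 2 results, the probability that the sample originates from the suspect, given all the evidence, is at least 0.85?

11

Prior odds = 0.05/0.95 = 1/19.
Target odds = 0.85/0.15 = 17/3.
Need L² ≥ 17/3 ÷ (1/19) = 323/3.
10² = 100 < 323/3 ≤ 121 = 11², so L = 11.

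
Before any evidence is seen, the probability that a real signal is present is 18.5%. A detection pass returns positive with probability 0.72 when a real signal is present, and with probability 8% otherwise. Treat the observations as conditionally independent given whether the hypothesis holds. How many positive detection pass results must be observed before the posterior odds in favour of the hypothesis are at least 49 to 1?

Prior odds = 0.185/0.815 = 37/163.
Likelihood ratio of a positive result = 0.72/0.08 = 9.
Target odds = 49.
Need (37/163) × 9ⁿ ≥ 49, i.e. 9ⁿ ≥ 7987/37.
9² = 81 falls short of 7987/37 but 9³ = 729 reaches it, so n = 3.

3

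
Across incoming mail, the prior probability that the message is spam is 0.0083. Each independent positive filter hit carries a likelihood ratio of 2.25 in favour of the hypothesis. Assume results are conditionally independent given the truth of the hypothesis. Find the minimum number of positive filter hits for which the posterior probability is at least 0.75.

8

Prior odds: 0.0083 ÷ 0.9917 = 83/9917.
Likelihood ratio per positive filter hit = 2.25.
Target odds: 0.75 ÷ 0.25 = 3.
Require 2.25ⁿ ≥ 3 ÷ (83/9917) = 29751/83.
2.25⁷ = 4782969/16384 falls short of 29751/83 but 2.25⁸ = 43046721/65536 reaches it, so n = 8.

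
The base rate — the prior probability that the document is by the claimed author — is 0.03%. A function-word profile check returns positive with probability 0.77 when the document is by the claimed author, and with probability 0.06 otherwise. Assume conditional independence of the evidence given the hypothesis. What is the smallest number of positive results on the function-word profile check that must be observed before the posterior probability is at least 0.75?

Prior odds = 0.0003/0.9997 = 3/9997.
Likelihood ratio of a positive result = 0.77/0.06 = 77/6.
Target posterior odds = 0.75/0.25 = 3.
Require (77/6)ⁿ ≥ 3 ÷ (3/9997) = 9997.
(77/6)³ = 456533/216 falls short of 9997 but (77/6)⁴ = 35153041/1296 reaches it, so n = 4.

4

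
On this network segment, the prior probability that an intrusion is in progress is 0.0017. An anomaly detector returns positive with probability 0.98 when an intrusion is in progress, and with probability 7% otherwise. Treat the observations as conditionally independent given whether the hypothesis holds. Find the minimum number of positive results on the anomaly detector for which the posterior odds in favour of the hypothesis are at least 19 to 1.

4

Prior odds = 0.0017/0.9983 = 17/9983.
Likelihood ratio of a positive result = 0.98/0.07 = 14.
Target odds = 19.
Require 14ⁿ ≥ 19 ÷ (17/9983) = 189677/17.
14³ = 2744 falls short of 189677/17 but 14⁴ = 38416 reaches it, so n = 4.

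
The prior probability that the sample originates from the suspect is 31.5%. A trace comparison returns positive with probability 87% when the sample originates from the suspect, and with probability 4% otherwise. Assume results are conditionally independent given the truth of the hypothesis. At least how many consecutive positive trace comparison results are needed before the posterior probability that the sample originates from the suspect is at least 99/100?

2

Prior odds = 0.315/0.685 = 63/137.
Likelihood ratio of a positive result = 0.87/0.04 = 21.75.
Target posterior odds = 0.99/0.01 = 99.
Need (63/137) × 21.75ⁿ ≥ 99, i.e. 21.75ⁿ ≥ 1507/7.
21.75¹ = 21.75 falls short of 1507/7 but 21.75² = 473.0625 reaches it, so n = 2.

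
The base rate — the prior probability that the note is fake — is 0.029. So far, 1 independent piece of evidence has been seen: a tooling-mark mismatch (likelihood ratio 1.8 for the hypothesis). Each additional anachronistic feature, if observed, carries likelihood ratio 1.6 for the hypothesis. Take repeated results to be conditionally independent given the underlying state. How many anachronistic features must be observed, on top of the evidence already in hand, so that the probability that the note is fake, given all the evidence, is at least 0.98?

15

Prior odds = 0.029/0.971 = 29/971.
Bayes factor of the evidence already in hand = 1.8.
Odds after that evidence = (29/971) × 1.8 = 261/4855.
Target odds = 0.98/0.02 = 49.
Need 1.6ⁿ ≥ 49 ÷ (261/4855) = 237895/261.
1.6¹⁴ ≈720.576 falls short of 237895/261 but 1.6¹⁵ ≈1152.92 reaches it, so n = 15.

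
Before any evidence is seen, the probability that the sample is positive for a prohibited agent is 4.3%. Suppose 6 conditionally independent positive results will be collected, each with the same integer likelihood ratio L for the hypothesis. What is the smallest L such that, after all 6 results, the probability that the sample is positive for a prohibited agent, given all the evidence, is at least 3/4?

Prior odds = 0.043/0.957 = 43/957.
Target odds = 0.75/0.25 = 3.
Need L⁶ ≥ 3 ÷ (43/957) = 2871/43.
2⁶ = 64 < 2871/43 ≤ 729 = 3⁶, so L = 3.

3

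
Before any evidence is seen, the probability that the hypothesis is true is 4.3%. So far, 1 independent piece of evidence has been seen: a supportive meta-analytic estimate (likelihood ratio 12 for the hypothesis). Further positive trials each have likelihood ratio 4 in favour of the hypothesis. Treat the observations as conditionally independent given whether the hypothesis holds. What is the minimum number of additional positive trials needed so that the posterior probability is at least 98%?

4

Prior odds = 0.043/0.957 = 43/957.
Bayes factor of the evidence already in hand = 12.
Odds after that evidence = (43/957) × 12 = 172/319.
Target odds = 0.98/0.02 = 49.
Need 4ⁿ ≥ 49 ÷ (172/319) = 15631/172.
4³ = 64 falls short of 15631/172 but 4⁴ = 256 reaches it, so n = 4.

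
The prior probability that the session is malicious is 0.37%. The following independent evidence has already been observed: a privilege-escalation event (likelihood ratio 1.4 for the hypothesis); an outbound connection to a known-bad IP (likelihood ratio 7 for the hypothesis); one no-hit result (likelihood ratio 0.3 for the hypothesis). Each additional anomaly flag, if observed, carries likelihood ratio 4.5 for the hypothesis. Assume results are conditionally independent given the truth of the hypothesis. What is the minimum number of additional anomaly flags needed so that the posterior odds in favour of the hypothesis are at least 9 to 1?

Prior odds = 0.0037/0.9963 = 37/9963.
Combined Bayes factor of the evidence already in hand = 1.4 × 7 × 0.3 = 2.94.
Odds after that evidence = (37/9963) × 2.94 = 1813/166050.
Target odds = 9.
Need 4.5ⁿ ≥ 9 ÷ (1813/166050) = 1494450/1813.
4.5⁴ = 410.0625 falls short of 1494450/1813 but 4.5⁵ = 1845.28125 reaches it, so n = 5.

5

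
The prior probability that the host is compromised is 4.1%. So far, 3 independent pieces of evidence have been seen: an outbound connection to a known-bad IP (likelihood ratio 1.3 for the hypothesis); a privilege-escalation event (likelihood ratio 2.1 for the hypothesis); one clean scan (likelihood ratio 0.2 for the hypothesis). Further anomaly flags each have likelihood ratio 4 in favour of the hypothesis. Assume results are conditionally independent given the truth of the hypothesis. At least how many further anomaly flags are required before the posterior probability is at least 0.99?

7

Prior odds = 0.041/0.959 = 41/959.
Combined Bayes factor of the evidence already in hand = 1.3 × 2.1 × 0.2 = 0.546.
Odds after that evidence = (41/959) × 0.546 = 1599/68500.
Target odds = 0.99/0.01 = 99.
Need 4ⁿ ≥ 99 ÷ (1599/68500) = 2260500/533.
4⁶ = 4096 falls short of 2260500/533 but 4⁷ = 16384 reaches it, so n = 7.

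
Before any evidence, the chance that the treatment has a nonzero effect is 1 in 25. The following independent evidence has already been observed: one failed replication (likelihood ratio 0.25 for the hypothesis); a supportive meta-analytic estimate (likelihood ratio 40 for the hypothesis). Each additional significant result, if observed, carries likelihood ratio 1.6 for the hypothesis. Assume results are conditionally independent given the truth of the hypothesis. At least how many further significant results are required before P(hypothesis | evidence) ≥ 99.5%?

Prior odds = 0.04/0.96 = 1/24.
Combined Bayes factor of the evidence already in hand = 0.25 × 40 = 10.
Odds after that evidence = (1/24) × 10 = 5/12.
Target odds = 0.995/0.005 = 199.
Need 1.6ⁿ ≥ 199 ÷ (5/12) = 477.6.
1.6¹³ ≈450.36 falls short of 477.6 but 1.6¹⁴ ≈720.576 reaches it, so n = 14.

14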